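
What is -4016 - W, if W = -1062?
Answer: -2954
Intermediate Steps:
-4016 - W = -4016 - 1*(-1062) = -4016 + 1062 = -2954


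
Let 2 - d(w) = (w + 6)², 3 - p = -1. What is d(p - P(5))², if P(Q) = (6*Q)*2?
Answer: 6240004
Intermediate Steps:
p = 4 (p = 3 - 1*(-1) = 3 + 1 = 4)
P(Q) = 12*Q
d(w) = 2 - (6 + w)² (d(w) = 2 - (w + 6)² = 2 - (6 + w)²)
d(p - P(5))² = (2 - (6 + (4 - 12*5))²)² = (2 - (6 + (4 - 1*60))²)² = (2 - (6 + (4 - 60))²)² = (2 - (6 - 56)²)² = (2 - 1*(-50)²)² = (2 - 1*2500)² = (2 - 2500)² = (-2498)² = 6240004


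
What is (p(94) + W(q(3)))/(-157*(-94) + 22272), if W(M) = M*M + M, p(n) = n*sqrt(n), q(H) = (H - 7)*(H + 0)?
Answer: 66/18515 + 47*sqrt(94)/18515 ≈ 0.028176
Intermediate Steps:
q(H) = H*(-7 + H) (q(H) = (-7 + H)*H = H*(-7 + H))
p(n) = n**(3/2)
W(M) = M + M**2 (W(M) = M**2 + M = M + M**2)
(p(94) + W(q(3)))/(-157*(-94) + 22272) = (94**(3/2) + (3*(-7 + 3))*(1 + 3*(-7 + 3)))/(-157*(-94) + 22272) = (94*sqrt(94) + (3*(-4))*(1 + 3*(-4)))/(14758 + 22272) = (94*sqrt(94) - 12*(1 - 12))/37030 = (94*sqrt(94) - 12*(-11))*(1/37030) = (94*sqrt(94) + 132)*(1/37030) = (132 + 94*sqrt(94))*(1/37030) = 66/18515 + 47*sqrt(94)/18515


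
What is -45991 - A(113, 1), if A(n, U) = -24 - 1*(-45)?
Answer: -46012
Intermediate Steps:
A(n, U) = 21 (A(n, U) = -24 + 45 = 21)
-45991 - A(113, 1) = -45991 - 1*21 = -45991 - 21 = -46012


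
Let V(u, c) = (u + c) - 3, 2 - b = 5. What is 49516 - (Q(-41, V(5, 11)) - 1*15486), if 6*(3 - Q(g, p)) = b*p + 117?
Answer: 65012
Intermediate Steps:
b = -3 (b = 2 - 1*5 = 2 - 5 = -3)
V(u, c) = -3 + c + u (V(u, c) = (c + u) - 3 = -3 + c + u)
Q(g, p) = -33/2 + p/2 (Q(g, p) = 3 - (-3*p + 117)/6 = 3 - (117 - 3*p)/6 = 3 + (-39/2 + p/2) = -33/2 + p/2)
49516 - (Q(-41, V(5, 11)) - 1*15486) = 49516 - ((-33/2 + (-3 + 11 + 5)/2) - 1*15486) = 49516 - ((-33/2 + (1/2)*13) - 15486) = 49516 - ((-33/2 + 13/2) - 15486) = 49516 - (-10 - 15486) = 49516 - 1*(-15496) = 49516 + 15496 = 65012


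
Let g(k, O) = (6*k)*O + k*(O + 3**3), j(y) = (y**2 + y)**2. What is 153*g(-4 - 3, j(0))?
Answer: -28917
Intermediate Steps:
j(y) = (y + y**2)**2
g(k, O) = k*(27 + O) + 6*O*k (g(k, O) = 6*O*k + k*(O + 27) = 6*O*k + k*(27 + O) = k*(27 + O) + 6*O*k)
153*g(-4 - 3, j(0)) = 153*((-4 - 3)*(27 + 7*(0**2*(1 + 0)**2))) = 153*(-7*(27 + 7*(0*1**2))) = 153*(-7*(27 + 7*(0*1))) = 153*(-7*(27 + 7*0)) = 153*(-7*(27 + 0)) = 153*(-7*27) = 153*(-189) = -28917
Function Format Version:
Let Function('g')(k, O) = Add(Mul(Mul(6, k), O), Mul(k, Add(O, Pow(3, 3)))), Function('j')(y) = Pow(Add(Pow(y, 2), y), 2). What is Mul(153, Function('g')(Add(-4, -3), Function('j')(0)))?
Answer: -28917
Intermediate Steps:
Function('j')(y) = Pow(Add(y, Pow(y, 2)), 2)
Function('g')(k, O) = Add(Mul(k, Add(27, O)), Mul(6, O, k)) (Function('g')(k, O) = Add(Mul(6, O, k), Mul(k, Add(O, 27))) = Add(Mul(6, O, k), Mul(k, Add(27, O))) = Add(Mul(k, Add(27, O)), Mul(6, O, k)))
Mul(153, Function('g')(Add(-4, -3), Function('j')(0))) = Mul(153, Mul(Add(-4, -3), Add(27, Mul(7, Mul(Pow(0, 2), Pow(Add(1, 0), 2)))))) = Mul(153, Mul(-7, Add(27, Mul(7, Mul(0, Pow(1, 2)))))) = Mul(153, Mul(-7, Add(27, Mul(7, Mul(0, 1))))) = Mul(153, Mul(-7, Add(27, Mul(7, 0)))) = Mul(153, Mul(-7, Add(27, 0))) = Mul(153, Mul(-7, 27)) = Mul(153, -189) = -28917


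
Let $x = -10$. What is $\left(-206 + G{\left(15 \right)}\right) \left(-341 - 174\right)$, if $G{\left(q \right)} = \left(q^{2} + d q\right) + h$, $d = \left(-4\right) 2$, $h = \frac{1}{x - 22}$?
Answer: $\frac{1664995}{32} \approx 52031.0$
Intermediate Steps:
$h = - \frac{1}{32}$ ($h = \frac{1}{-10 - 22} = \frac{1}{-32} = - \frac{1}{32} \approx -0.03125$)
$d = -8$
$G{\left(q \right)} = - \frac{1}{32} + q^{2} - 8 q$ ($G{\left(q \right)} = \left(q^{2} - 8 q\right) - \frac{1}{32} = - \frac{1}{32} + q^{2} - 8 q$)
$\left(-206 + G{\left(15 \right)}\right) \left(-341 - 174\right) = \left(-206 - \left(\frac{3841}{32} - 225\right)\right) \left(-341 - 174\right) = \left(-206 - - \frac{3359}{32}\right) \left(-515\right) = \left(-206 + \frac{3359}{32}\right) \left(-515\right) = \left(- \frac{3233}{32}\right) \left(-515\right) = \frac{1664995}{32}$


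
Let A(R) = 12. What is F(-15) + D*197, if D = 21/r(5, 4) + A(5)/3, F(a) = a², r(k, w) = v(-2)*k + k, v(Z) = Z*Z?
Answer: 29462/25 ≈ 1178.5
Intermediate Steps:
v(Z) = Z²
r(k, w) = 5*k (r(k, w) = (-2)²*k + k = 4*k + k = 5*k)
D = 121/25 (D = 21/((5*5)) + 12/3 = 21/25 + 12*(⅓) = 21*(1/25) + 4 = 21/25 + 4 = 121/25 ≈ 4.8400)
F(-15) + D*197 = (-15)² + (121/25)*197 = 225 + 23837/25 = 29462/25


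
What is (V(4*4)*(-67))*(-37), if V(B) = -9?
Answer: -22311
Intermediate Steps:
(V(4*4)*(-67))*(-37) = -9*(-67)*(-37) = 603*(-37) = -22311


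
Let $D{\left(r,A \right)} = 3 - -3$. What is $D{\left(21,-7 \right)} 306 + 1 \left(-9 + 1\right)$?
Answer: $1828$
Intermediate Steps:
$D{\left(r,A \right)} = 6$ ($D{\left(r,A \right)} = 3 + 3 = 6$)
$D{\left(21,-7 \right)} 306 + 1 \left(-9 + 1\right) = 6 \cdot 306 + 1 \left(-9 + 1\right) = 1836 + 1 \left(-8\right) = 1836 - 8 = 1828$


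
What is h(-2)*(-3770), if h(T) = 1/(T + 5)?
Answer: -3770/3 ≈ -1256.7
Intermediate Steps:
h(T) = 1/(5 + T)
h(-2)*(-3770) = -3770/(5 - 2) = -3770/3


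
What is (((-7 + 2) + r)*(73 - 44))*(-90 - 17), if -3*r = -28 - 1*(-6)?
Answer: -21721/3 ≈ -7240.3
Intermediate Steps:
r = 22/3 (r = -(-28 - 1*(-6))/3 = -(-28 + 6)/3 = -⅓*(-22) = 22/3 ≈ 7.3333)
(((-7 + 2) + r)*(73 - 44))*(-90 - 17) = (((-7 + 2) + 22/3)*(73 - 44))*(-90 - 17) = ((-5 + 22/3)*29)*(-107) = ((7/3)*29)*(-107) = (203/3)*(-107) = -21721/3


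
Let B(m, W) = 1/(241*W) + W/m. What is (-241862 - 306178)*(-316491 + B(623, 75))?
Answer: 130211262733385672/750715 ≈ 1.7345e+11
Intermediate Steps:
B(m, W) = 1/(241*W) + W/m
(-241862 - 306178)*(-316491 + B(623, 75)) = (-241862 - 306178)*(-316491 + ((1/241)/75 + 75/623)) = -548040*(-316491 + ((1/241)*(1/75) + 75*(1/623))) = -548040*(-316491 + (1/18075 + 75/623)) = -548040*(-316491 + 1356248/11260725) = -548040*(-3563916759727/11260725) = 130211262733385672/750715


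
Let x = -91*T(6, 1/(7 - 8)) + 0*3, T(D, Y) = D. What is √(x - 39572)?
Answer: I*√40118 ≈ 200.29*I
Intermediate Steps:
x = -546 (x = -91*6 + 0*3 = -546 + 0 = -546)
√(x - 39572) = √(-546 - 39572) = √(-40118) = I*√40118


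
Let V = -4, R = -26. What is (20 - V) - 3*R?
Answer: 102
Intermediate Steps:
(20 - V) - 3*R = (20 - 1*(-4)) - 3*(-26) = (20 + 4) + 78 = 24 + 78 = 102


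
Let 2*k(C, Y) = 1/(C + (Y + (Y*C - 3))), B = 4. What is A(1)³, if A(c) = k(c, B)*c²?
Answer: 1/1728 ≈ 0.00057870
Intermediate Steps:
k(C, Y) = 1/(2*(-3 + C + Y + C*Y)) (k(C, Y) = 1/(2*(C + (Y + (Y*C - 3)))) = 1/(2*(C + (Y + (C*Y - 3)))) = 1/(2*(C + (Y + (-3 + C*Y)))) = 1/(2*(C + (-3 + Y + C*Y))) = 1/(2*(-3 + C + Y + C*Y)))
A(c) = c²/(2*(1 + 5*c)) (A(c) = (1/(2*(-3 + c + 4 + c*4)))*c² = (1/(2*(-3 + c + 4 + 4*c)))*c² = (1/(2*(1 + 5*c)))*c² = c²/(2*(1 + 5*c)))
A(1)³ = ((½)*1²/(1 + 5*1))³ = ((½)*1/(1 + 5))³ = ((½)*1/6)³ = ((½)*1*(⅙))³ = (1/12)³ = 1/1728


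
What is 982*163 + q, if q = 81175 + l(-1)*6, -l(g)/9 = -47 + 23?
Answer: 242537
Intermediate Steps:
l(g) = 216 (l(g) = -9*(-47 + 23) = -9*(-24) = 216)
q = 82471 (q = 81175 + 216*6 = 81175 + 1296 = 82471)
982*163 + q = 982*163 + 82471 = 160066 + 82471 = 242537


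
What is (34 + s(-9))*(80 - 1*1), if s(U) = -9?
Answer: 1975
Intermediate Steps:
(34 + s(-9))*(80 - 1*1) = (34 - 9)*(80 - 1*1) = 25*(80 - 1) = 25*79 = 1975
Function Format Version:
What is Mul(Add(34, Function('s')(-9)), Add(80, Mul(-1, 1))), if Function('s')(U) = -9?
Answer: 1975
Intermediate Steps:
Mul(Add(34, Function('s')(-9)), Add(80, Mul(-1, 1))) = Mul(Add(34, -9), Add(80, Mul(-1, 1))) = Mul(25, Add(80, -1)) = Mul(25, 79) = 1975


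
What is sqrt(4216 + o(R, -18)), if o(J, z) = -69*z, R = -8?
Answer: sqrt(5458) ≈ 73.878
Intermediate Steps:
sqrt(4216 + o(R, -18)) = sqrt(4216 - 69*(-18)) = sqrt(4216 + 1242) = sqrt(5458)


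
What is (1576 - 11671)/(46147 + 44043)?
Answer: -2019/18038 ≈ -0.11193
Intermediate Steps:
(1576 - 11671)/(46147 + 44043) = -10095/90190 = -10095*1/90190 = -2019/18038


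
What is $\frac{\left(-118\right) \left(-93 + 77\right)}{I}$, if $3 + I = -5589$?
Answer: $- \frac{236}{699} \approx -0.33763$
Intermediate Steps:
$I = -5592$ ($I = -3 - 5589 = -5592$)
$\frac{\left(-118\right) \left(-93 + 77\right)}{I} = \frac{\left(-118\right) \left(-93 + 77\right)}{-5592} = \left(-118\right) \left(-16\right) \left(- \frac{1}{5592}\right) = 1888 \left(- \frac{1}{5592}\right) = - \frac{236}{699}$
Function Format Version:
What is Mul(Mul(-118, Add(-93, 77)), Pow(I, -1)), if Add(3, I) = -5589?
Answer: Rational(-236, 699) ≈ -0.33763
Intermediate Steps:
I = -5592 (I = Add(-3, -5589) = -5592)
Mul(Mul(-118, Add(-93, 77)), Pow(I, -1)) = Mul(Mul(-118, Add(-93, 77)), Pow(-5592, -1)) = Mul(Mul(-118, -16), Rational(-1, 5592)) = Mul(1888, Rational(-1, 5592)) = Rational(-236, 699)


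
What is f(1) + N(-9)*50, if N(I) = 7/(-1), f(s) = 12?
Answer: -338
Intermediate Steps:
N(I) = -7 (N(I) = 7*(-1) = -7)
f(1) + N(-9)*50 = 12 - 7*50 = 12 - 350 = -338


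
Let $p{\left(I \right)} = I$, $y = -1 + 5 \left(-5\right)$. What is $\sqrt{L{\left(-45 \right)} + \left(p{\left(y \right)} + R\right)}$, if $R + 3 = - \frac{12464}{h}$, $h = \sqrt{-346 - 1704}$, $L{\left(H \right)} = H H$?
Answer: $\frac{2 \sqrt{12475 + 190 i \sqrt{82}}}{5} \approx 44.782 + 3.0736 i$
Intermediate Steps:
$y = -26$ ($y = -1 - 25 = -26$)
$L{\left(H \right)} = H^{2}$
$h = 5 i \sqrt{82}$ ($h = \sqrt{-2050} = 5 i \sqrt{82} \approx 45.277 i$)
$R = -3 + \frac{152 i \sqrt{82}}{5}$ ($R = -3 - \frac{12464}{5 i \sqrt{82}} = -3 - 12464 \left(- \frac{i \sqrt{82}}{410}\right) = -3 + \frac{152 i \sqrt{82}}{5} \approx -3.0 + 275.28 i$)
$\sqrt{L{\left(-45 \right)} + \left(p{\left(y \right)} + R\right)} = \sqrt{\left(-45\right)^{2} - \left(29 - \frac{152 i \sqrt{82}}{5}\right)} = \sqrt{2025 - \left(29 - \frac{152 i \sqrt{82}}{5}\right)} = \sqrt{1996 + \frac{152 i \sqrt{82}}{5}}$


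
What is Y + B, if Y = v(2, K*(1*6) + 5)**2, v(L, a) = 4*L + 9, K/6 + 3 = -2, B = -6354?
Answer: -6065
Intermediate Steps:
K = -30 (K = -18 + 6*(-2) = -18 - 12 = -30)
v(L, a) = 9 + 4*L
Y = 289 (Y = (9 + 4*2)**2 = (9 + 8)**2 = 17**2 = 289)
Y + B = 289 - 6354 = -6065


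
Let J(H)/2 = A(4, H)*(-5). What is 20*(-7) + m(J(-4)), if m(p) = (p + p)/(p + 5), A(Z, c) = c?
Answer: -1244/9 ≈ -138.22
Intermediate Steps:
J(H) = -10*H (J(H) = 2*(H*(-5)) = 2*(-5*H) = -10*H)
m(p) = 2*p/(5 + p) (m(p) = (2*p)/(5 + p) = 2*p/(5 + p))
20*(-7) + m(J(-4)) = 20*(-7) + 2*(-10*(-4))/(5 - 10*(-4)) = -140 + 2*40/(5 + 40) = -140 + 2*40/45 = -140 + 2*40*(1/45) = -140 + 16/9 = -1244/9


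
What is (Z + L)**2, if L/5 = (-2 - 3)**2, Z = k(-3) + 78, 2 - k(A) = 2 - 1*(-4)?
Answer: 39601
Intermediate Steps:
k(A) = -4 (k(A) = 2 - (2 - 1*(-4)) = 2 - (2 + 4) = 2 - 1*6 = 2 - 6 = -4)
Z = 74 (Z = -4 + 78 = 74)
L = 125 (L = 5*(-2 - 3)**2 = 5*(-5)**2 = 5*25 = 125)
(Z + L)**2 = (74 + 125)**2 = 199**2 = 39601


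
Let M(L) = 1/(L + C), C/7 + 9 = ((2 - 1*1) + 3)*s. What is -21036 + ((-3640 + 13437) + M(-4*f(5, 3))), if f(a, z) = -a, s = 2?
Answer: -146106/13 ≈ -11239.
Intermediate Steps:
C = -7 (C = -63 + 7*(((2 - 1*1) + 3)*2) = -63 + 7*(((2 - 1) + 3)*2) = -63 + 7*((1 + 3)*2) = -63 + 7*(4*2) = -63 + 7*8 = -63 + 56 = -7)
M(L) = 1/(-7 + L) (M(L) = 1/(L - 7) = 1/(-7 + L))
-21036 + ((-3640 + 13437) + M(-4*f(5, 3))) = -21036 + ((-3640 + 13437) + 1/(-7 - (-4)*5)) = -21036 + (9797 + 1/(-7 - 4*(-5))) = -21036 + (9797 + 1/(-7 + 20)) = -21036 + (9797 + 1/13) = -21036 + 127362/13 = -146106/13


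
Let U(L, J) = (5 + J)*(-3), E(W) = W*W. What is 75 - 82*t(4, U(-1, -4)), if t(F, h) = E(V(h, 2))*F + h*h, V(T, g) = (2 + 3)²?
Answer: -205663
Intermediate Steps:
V(T, g) = 25 (V(T, g) = 5² = 25)
E(W) = W²
U(L, J) = -15 - 3*J
t(F, h) = h² + 625*F (t(F, h) = 25²*F + h*h = 625*F + h² = h² + 625*F)
75 - 82*t(4, U(-1, -4)) = 75 - 82*((-15 - 3*(-4))² + 625*4) = 75 - 82*((-15 + 12)² + 2500) = 75 - 82*((-3)² + 2500) = 75 - 82*(9 + 2500) = 75 - 82*2509 = 75 - 205738 = -205663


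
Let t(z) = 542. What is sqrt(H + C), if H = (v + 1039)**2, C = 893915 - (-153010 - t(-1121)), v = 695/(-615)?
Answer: sqrt(32143693207)/123 ≈ 1457.6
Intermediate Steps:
v = -139/123 (v = 695*(-1/615) = -139/123 ≈ -1.1301)
C = 1047467 (C = 893915 - (-153010 - 1*542) = 893915 - (-153010 - 542) = 893915 - 1*(-153552) = 893915 + 153552 = 1047467)
H = 16296564964/15129 (H = (-139/123 + 1039)**2 = (127658/123)**2 = 16296564964/15129 ≈ 1.0772e+6)
sqrt(H + C) = sqrt(16296564964/15129 + 1047467) = sqrt(32143693207/15129) = sqrt(32143693207)/123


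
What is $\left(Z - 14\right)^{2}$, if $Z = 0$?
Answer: $196$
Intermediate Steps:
$\left(Z - 14\right)^{2} = \left(0 - 14\right)^{2} = \left(-14\right)^{2} = 196$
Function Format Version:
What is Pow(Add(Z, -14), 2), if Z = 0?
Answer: 196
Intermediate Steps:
Pow(Add(Z, -14), 2) = Pow(Add(0, -14), 2) = Pow(-14, 2) = 196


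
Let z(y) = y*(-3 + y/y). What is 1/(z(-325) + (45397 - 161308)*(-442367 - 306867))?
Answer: 1/86844462824 ≈ 1.1515e-11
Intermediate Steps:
z(y) = -2*y (z(y) = y*(-3 + 1) = y*(-2) = -2*y)
1/(z(-325) + (45397 - 161308)*(-442367 - 306867)) = 1/(-2*(-325) + (45397 - 161308)*(-442367 - 306867)) = 1/(650 - 115911*(-749234)) = 1/(650 + 86844462174) = 1/86844462824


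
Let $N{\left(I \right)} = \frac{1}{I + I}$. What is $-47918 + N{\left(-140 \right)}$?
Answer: $- \frac{13417041}{280} \approx -47918.0$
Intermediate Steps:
$N{\left(I \right)} = \frac{1}{2 I}$
$-47918 + N{\left(-140 \right)} = -47918 + \frac{1}{2 \left(-140\right)} = -47918 + \frac{1}{2} \left(- \frac{1}{140}\right) = -47918 - \frac{1}{280} = - \frac{13417041}{280}$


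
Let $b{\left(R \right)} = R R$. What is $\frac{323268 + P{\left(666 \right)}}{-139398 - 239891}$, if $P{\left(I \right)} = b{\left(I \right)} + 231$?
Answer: $- \frac{767055}{379289} \approx -2.0224$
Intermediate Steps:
$b{\left(R \right)} = R^{2}$
$P{\left(I \right)} = 231 + I^{2}$ ($P{\left(I \right)} = I^{2} + 231 = 231 + I^{2}$)
$\frac{323268 + P{\left(666 \right)}}{-139398 - 239891} = \frac{323268 + \left(231 + 666^{2}\right)}{-139398 - 239891} = \frac{323268 + \left(231 + 443556\right)}{-379289} = \left(323268 + 443787\right) \left(- \frac{1}{379289}\right) = 767055 \left(- \frac{1}{379289}\right) = - \frac{767055}{379289}$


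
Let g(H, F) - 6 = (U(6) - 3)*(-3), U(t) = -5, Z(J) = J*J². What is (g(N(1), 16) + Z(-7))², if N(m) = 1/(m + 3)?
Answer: 97969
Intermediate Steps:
Z(J) = J³
N(m) = 1/(3 + m)
g(H, F) = 30 (g(H, F) = 6 + (-5 - 3)*(-3) = 6 - 8*(-3) = 6 + 24 = 30)
(g(N(1), 16) + Z(-7))² = (30 + (-7)³)² = (30 - 343)² = (-313)² = 97969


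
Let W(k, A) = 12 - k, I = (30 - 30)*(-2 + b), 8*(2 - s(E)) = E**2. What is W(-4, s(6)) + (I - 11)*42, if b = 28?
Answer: -446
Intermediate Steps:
s(E) = 2 - E**2/8
I = 0 (I = (30 - 30)*(-2 + 28) = 0*26 = 0)
W(-4, s(6)) + (I - 11)*42 = (12 - 1*(-4)) + (0 - 11)*42 = (12 + 4) - 11*42 = 16 - 462 = -446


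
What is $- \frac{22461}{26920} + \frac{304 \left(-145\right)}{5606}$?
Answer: $- \frac{656274983}{75456760} \approx -8.6974$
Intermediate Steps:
$- \frac{22461}{26920} + \frac{304 \left(-145\right)}{5606} = \left(-22461\right) \frac{1}{26920} - \frac{22040}{2803} = - \frac{22461}{26920} - \frac{22040}{2803} = - \frac{656274983}{75456760}$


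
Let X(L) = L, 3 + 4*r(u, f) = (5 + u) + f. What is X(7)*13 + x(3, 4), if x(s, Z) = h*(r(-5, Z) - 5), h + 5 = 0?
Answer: 459/4 ≈ 114.75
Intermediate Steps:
r(u, f) = 1/2 + f/4 + u/4 (r(u, f) = -3/4 + ((5 + u) + f)/4 = -3/4 + (5 + f + u)/4 = -3/4 + (5/4 + f/4 + u/4) = 1/2 + f/4 + u/4)
h = -5 (h = -5 + 0 = -5)
x(s, Z) = 115/4 - 5*Z/4 (x(s, Z) = -5*((1/2 + Z/4 + (1/4)*(-5)) - 5) = -5*((1/2 + Z/4 - 5/4) - 5) = -5*((-3/4 + Z/4) - 5) = -5*(-23/4 + Z/4) = 115/4 - 5*Z/4)
X(7)*13 + x(3, 4) = 7*13 + (115/4 - 5/4*4) = 91 + (115/4 - 5) = 91 + 95/4 = 459/4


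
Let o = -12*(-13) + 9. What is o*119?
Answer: 19635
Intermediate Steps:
o = 165 (o = 156 + 9 = 165)
o*119 = 165*119 = 19635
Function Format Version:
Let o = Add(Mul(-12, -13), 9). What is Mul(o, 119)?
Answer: 19635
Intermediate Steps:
o = 165 (o = Add(156, 9) = 165)
Mul(o, 119) = Mul(165, 119) = 19635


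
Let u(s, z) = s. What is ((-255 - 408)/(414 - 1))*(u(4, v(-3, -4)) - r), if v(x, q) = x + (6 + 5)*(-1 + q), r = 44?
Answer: 26520/413 ≈ 64.213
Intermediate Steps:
v(x, q) = -11 + x + 11*q (v(x, q) = x + 11*(-1 + q) = x + (-11 + 11*q) = -11 + x + 11*q)
((-255 - 408)/(414 - 1))*(u(4, v(-3, -4)) - r) = ((-255 - 408)/(414 - 1))*(4 - 1*44) = (-663/413)*(4 - 44) = -663*1/413*(-40) = -663/413*(-40) = 26520/413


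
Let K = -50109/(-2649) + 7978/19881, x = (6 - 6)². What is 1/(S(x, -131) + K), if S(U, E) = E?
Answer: -17554923/1960577996 ≈ -0.0089540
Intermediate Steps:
x = 0 (x = 0² = 0)
K = 339116917/17554923 (K = -50109*(-1/2649) + 7978*(1/19881) = 16703/883 + 7978/19881 = 339116917/17554923 ≈ 19.317)
1/(S(x, -131) + K) = 1/(-131 + 339116917/17554923) = 1/(-1960577996/17554923) = -17554923/1960577996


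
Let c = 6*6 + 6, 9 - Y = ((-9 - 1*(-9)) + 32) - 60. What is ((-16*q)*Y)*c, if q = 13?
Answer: -323232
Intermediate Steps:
Y = 37 (Y = 9 - (((-9 - 1*(-9)) + 32) - 60) = 9 - (((-9 + 9) + 32) - 60) = 9 - ((0 + 32) - 60) = 9 - (32 - 60) = 9 - 1*(-28) = 9 + 28 = 37)
c = 42 (c = 36 + 6 = 42)
((-16*q)*Y)*c = (-16*13*37)*42 = -208*37*42 = -7696*42 = -323232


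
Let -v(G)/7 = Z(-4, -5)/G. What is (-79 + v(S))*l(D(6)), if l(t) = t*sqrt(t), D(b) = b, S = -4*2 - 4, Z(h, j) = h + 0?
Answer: -488*sqrt(6) ≈ -1195.4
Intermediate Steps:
Z(h, j) = h
S = -12 (S = -8 - 4 = -12)
l(t) = t**(3/2)
v(G) = 28/G (v(G) = -(-28)/G = 28/G)
(-79 + v(S))*l(D(6)) = (-79 + 28/(-12))*6**(3/2) = (-79 + 28*(-1/12))*(6*sqrt(6)) = (-79 - 7/3)*(6*sqrt(6)) = -488*sqrt(6)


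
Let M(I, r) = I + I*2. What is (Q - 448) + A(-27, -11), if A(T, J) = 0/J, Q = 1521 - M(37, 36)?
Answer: 962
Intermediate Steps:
M(I, r) = 3*I (M(I, r) = I + 2*I = 3*I)
Q = 1410 (Q = 1521 - 3*37 = 1521 - 1*111 = 1521 - 111 = 1410)
A(T, J) = 0
(Q - 448) + A(-27, -11) = (1410 - 448) + 0 = 962 + 0 = 962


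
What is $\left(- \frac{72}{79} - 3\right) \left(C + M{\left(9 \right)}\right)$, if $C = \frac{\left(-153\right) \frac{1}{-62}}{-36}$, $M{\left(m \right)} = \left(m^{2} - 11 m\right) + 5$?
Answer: $\frac{1001469}{19592} \approx 51.116$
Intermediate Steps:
$M{\left(m \right)} = 5 + m^{2} - 11 m$
$C = - \frac{17}{248}$ ($C = \left(-153\right) \left(- \frac{1}{62}\right) \left(- \frac{1}{36}\right) = \frac{153}{62} \left(- \frac{1}{36}\right) = - \frac{17}{248} \approx -0.068548$)
$\left(- \frac{72}{79} - 3\right) \left(C + M{\left(9 \right)}\right) = \left(- \frac{72}{79} - 3\right) \left(- \frac{17}{248} + \left(5 + 9^{2} - 99\right)\right) = \left(\left(-72\right) \frac{1}{79} - 3\right) \left(- \frac{17}{248} + \left(5 + 81 - 99\right)\right) = \left(- \frac{72}{79} - 3\right) \left(- \frac{17}{248} - 13\right) = \left(- \frac{309}{79}\right) \left(- \frac{3241}{248}\right) = \frac{1001469}{19592}$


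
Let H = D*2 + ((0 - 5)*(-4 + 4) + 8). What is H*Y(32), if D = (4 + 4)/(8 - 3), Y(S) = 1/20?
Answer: 14/25 ≈ 0.56000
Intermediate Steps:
Y(S) = 1/20
D = 8/5 ≈ 1.6000
H = 56/5 (H = (8/5)*2 + ((0 - 5)*(-4 + 4) + 8) = 16/5 + (-5*0 + 8) = 16/5 + (0 + 8) = 16/5 + 8 = 56/5 ≈ 11.200)
H*Y(32) = (56/5)*(1/20) = 14/25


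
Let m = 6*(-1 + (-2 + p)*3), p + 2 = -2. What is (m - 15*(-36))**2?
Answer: 181476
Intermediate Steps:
p = -4 (p = -2 - 2 = -4)
m = -114 (m = 6*(-1 + (-2 - 4)*3) = 6*(-1 - 6*3) = 6*(-1 - 18) = 6*(-19) = -114)
(m - 15*(-36))**2 = (-114 - 15*(-36))**2 = (-114 + 540)**2 = 426**2 = 181476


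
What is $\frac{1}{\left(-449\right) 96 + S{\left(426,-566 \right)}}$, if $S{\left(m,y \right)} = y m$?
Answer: $- \frac{1}{284220} \approx -3.5184 \cdot 10^{-6}$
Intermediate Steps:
$S{\left(m,y \right)} = m y$
$\frac{1}{\left(-449\right) 96 + S{\left(426,-566 \right)}} = \frac{1}{\left(-449\right) 96 + 426 \left(-566\right)} = \frac{1}{-43104 - 241116} = \frac{1}{-284220} = - \frac{1}{284220}$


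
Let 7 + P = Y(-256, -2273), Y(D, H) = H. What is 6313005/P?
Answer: -420867/152 ≈ -2768.9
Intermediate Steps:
P = -2280 (P = -7 - 2273 = -2280)
6313005/P = 6313005/(-2280) = 6313005*(-1/2280) = -420867/152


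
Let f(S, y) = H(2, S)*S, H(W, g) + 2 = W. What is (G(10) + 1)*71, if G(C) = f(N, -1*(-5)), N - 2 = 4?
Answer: 71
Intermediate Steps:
H(W, g) = -2 + W
N = 6 (N = 2 + 4 = 6)
f(S, y) = 0 (f(S, y) = (-2 + 2)*S = 0*S = 0)
G(C) = 0
(G(10) + 1)*71 = (0 + 1)*71 = 1*71 = 71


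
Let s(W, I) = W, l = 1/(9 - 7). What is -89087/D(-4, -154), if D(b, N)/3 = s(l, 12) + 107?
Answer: -178174/645 ≈ -276.24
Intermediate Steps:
l = ½ (l = 1/2 = ½ ≈ 0.50000)
D(b, N) = 645/2 (D(b, N) = 3*(½ + 107) = 3*(215/2) = 645/2)
-89087/D(-4, -154) = -89087/645/2 = -89087*2/645 = -178174/645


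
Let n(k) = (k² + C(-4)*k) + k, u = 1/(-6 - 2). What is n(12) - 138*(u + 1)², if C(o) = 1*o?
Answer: 75/32 ≈ 2.3438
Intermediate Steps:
u = -⅛ (u = 1/(-8) = -⅛ ≈ -0.12500)
C(o) = o
n(k) = k² - 3*k (n(k) = (k² - 4*k) + k = k² - 3*k)
n(12) - 138*(u + 1)² = 12*(-3 + 12) - 138*(-⅛ + 1)² = 12*9 - 138*(7/8)² = 108 - 138*49/64 = 108 - 3381/32 = 75/32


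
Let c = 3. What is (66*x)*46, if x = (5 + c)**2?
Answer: 194304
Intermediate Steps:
x = 64 (x = (5 + 3)**2 = 8**2 = 64)
(66*x)*46 = (66*64)*46 = 4224*46 = 194304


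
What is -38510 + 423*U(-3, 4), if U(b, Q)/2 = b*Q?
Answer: -48662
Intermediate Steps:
U(b, Q) = 2*Q*b (U(b, Q) = 2*(b*Q) = 2*(Q*b) = 2*Q*b)
-38510 + 423*U(-3, 4) = -38510 + 423*(2*4*(-3)) = -38510 + 423*(-24) = -38510 - 10152 = -48662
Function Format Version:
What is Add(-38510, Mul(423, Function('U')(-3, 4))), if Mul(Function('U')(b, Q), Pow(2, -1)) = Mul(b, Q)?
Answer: -48662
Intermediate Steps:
Function('U')(b, Q) = Mul(2, Q, b) (Function('U')(b, Q) = Mul(2, Mul(b, Q)) = Mul(2, Mul(Q, b)) = Mul(2, Q, b))
Add(-38510, Mul(423, Function('U')(-3, 4))) = Add(-38510, Mul(423, Mul(2, 4, -3))) = Add(-38510, Mul(423, -24)) = Add(-38510, -10152) = -48662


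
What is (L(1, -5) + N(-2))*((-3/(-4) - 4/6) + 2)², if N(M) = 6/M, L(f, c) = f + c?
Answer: -4375/144 ≈ -30.382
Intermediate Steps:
L(f, c) = c + f
(L(1, -5) + N(-2))*((-3/(-4) - 4/6) + 2)² = ((-5 + 1) + 6/(-2))*((-3/(-4) - 4/6) + 2)² = (-4 + 6*(-½))*((-3*(-¼) - 4*⅙) + 2)² = (-4 - 3)*((¾ - ⅔) + 2)² = -7*(1/12 + 2)² = -7*(25/12)² = -7*625/144 = -4375/144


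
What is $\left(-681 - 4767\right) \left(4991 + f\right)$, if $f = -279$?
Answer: $-25670976$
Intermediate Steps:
$\left(-681 - 4767\right) \left(4991 + f\right) = \left(-681 - 4767\right) \left(4991 - 279\right) = \left(-5448\right) 4712 = -25670976$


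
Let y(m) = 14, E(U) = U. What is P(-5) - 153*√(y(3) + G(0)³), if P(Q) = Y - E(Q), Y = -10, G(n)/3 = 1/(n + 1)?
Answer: -5 - 153*√41 ≈ -984.68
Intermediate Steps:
G(n) = 3/(1 + n) (G(n) = 3/(n + 1) = 3/(1 + n))
P(Q) = -10 - Q
P(-5) - 153*√(y(3) + G(0)³) = (-10 - 1*(-5)) - 153*√(14 + (3/(1 + 0))³) = (-10 + 5) - 153*√(14 + (3/1)³) = -5 - 153*√(14 + (3*1)³) = -5 - 153*√(14 + 3³) = -5 - 153*√(14 + 27) = -5 - 153*√41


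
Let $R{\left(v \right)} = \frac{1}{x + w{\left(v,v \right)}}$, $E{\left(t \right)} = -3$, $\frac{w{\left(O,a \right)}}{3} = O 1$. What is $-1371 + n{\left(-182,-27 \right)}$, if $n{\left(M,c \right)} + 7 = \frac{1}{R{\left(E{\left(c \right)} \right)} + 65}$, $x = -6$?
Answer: $- \frac{1342157}{974} \approx -1378.0$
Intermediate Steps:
$w{\left(O,a \right)} = 3 O$ ($w{\left(O,a \right)} = 3 O 1 = 3 O$)
$R{\left(v \right)} = \frac{1}{-6 + 3 v}$
$n{\left(M,c \right)} = - \frac{6803}{974}$ ($n{\left(M,c \right)} = -7 + \frac{1}{\frac{1}{3 \left(-2 - 3\right)} + 65} = -7 + \frac{1}{\frac{1}{3 \left(-5\right)} + 65} = -7 + \frac{1}{\frac{1}{3} \left(- \frac{1}{5}\right) + 65} = -7 + \frac{1}{- \frac{1}{15} + 65} = -7 + \frac{1}{\frac{974}{15}} = -7 + \frac{15}{974} = - \frac{6803}{974}$)
$-1371 + n{\left(-182,-27 \right)} = -1371 - \frac{6803}{974} = - \frac{1342157}{974}$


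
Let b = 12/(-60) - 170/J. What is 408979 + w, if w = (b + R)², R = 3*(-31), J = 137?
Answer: 196088226139/469225 ≈ 4.1790e+5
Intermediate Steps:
R = -93
b = -987/685 (b = 12/(-60) - 170/137 = 12*(-1/60) - 170*1/137 = -⅕ - 170/137 = -987/685 ≈ -1.4409)
w = 4185054864/469225 (w = (-987/685 - 93)² = (-64692/685)² = 4185054864/469225 ≈ 8919.1)
408979 + w = 408979 + 4185054864/469225 = 196088226139/469225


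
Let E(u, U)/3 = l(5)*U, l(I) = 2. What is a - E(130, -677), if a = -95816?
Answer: -91754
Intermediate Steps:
E(u, U) = 6*U (E(u, U) = 3*(2*U) = 6*U)
a - E(130, -677) = -95816 - 6*(-677) = -95816 - 1*(-4062) = -95816 + 4062 = -91754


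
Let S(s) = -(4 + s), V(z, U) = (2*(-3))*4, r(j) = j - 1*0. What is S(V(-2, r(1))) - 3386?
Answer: -3366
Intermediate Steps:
r(j) = j (r(j) = j + 0 = j)
V(z, U) = -24 (V(z, U) = -6*4 = -24)
S(s) = -4 - s
S(V(-2, r(1))) - 3386 = (-4 - 1*(-24)) - 3386 = (-4 + 24) - 3386 = 20 - 3386 = -3366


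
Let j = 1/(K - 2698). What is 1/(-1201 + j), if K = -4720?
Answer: -7418/8909019 ≈ -0.00083264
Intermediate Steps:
j = -1/7418 (j = 1/(-4720 - 2698) = 1/(-7418) = -1/7418 ≈ -0.00013481)
1/(-1201 + j) = 1/(-1201 - 1/7418) = 1/(-8909019/7418) = -7418/8909019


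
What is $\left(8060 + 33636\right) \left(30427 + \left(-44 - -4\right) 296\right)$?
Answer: $775003552$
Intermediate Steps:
$\left(8060 + 33636\right) \left(30427 + \left(-44 - -4\right) 296\right) = 41696 \left(30427 + \left(-44 + 4\right) 296\right) = 41696 \left(30427 - 11840\right) = 41696 \cdot 18587 = 775003552$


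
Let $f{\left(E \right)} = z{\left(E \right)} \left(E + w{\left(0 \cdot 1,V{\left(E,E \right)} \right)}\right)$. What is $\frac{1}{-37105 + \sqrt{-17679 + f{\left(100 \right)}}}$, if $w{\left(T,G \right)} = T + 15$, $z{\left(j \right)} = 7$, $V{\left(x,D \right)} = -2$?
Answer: $- \frac{37105}{1376797899} - \frac{i \sqrt{16874}}{1376797899} \approx -2.695 \cdot 10^{-5} - 9.4349 \cdot 10^{-8} i$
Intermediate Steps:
$w{\left(T,G \right)} = 15 + T$
$f{\left(E \right)} = 105 + 7 E$ ($f{\left(E \right)} = 7 \left(E + \left(15 + 0 \cdot 1\right)\right) = 7 \left(E + \left(15 + 0\right)\right) = 7 \left(E + 15\right) = 7 \left(15 + E\right) = 105 + 7 E$)
$\frac{1}{-37105 + \sqrt{-17679 + f{\left(100 \right)}}} = \frac{1}{-37105 + \sqrt{-17679 + \left(105 + 7 \cdot 100\right)}} = \frac{1}{-37105 + \sqrt{-17679 + \left(105 + 700\right)}} = \frac{1}{-37105 + \sqrt{-17679 + 805}} = \frac{1}{-37105 + \sqrt{-16874}} = \frac{1}{-37105 + i \sqrt{16874}}$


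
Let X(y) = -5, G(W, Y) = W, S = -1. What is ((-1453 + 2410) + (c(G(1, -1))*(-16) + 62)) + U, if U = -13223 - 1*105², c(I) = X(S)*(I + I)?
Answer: -23069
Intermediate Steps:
c(I) = -10*I (c(I) = -5*(I + I) = -10*I)
U = -24248 (U = -13223 - 1*11025 = -13223 - 11025 = -24248)
((-1453 + 2410) + (c(G(1, -1))*(-16) + 62)) + U = ((-1453 + 2410) + (-10*1*(-16) + 62)) - 24248 = (957 + (-10*(-16) + 62)) - 24248 = (957 + (160 + 62)) - 24248 = (957 + 222) - 24248 = 1179 - 24248 = -23069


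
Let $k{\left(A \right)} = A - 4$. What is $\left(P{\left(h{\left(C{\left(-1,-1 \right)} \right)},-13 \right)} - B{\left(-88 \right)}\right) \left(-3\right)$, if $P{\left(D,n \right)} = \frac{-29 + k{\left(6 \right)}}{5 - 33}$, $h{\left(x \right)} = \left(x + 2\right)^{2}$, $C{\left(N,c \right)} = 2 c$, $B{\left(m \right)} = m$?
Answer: $- \frac{7473}{28} \approx -266.89$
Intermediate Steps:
$k{\left(A \right)} = -4 + A$
$h{\left(x \right)} = \left(2 + x\right)^{2}$
$P{\left(D,n \right)} = \frac{27}{28}$ ($P{\left(D,n \right)} = \frac{-29 + \left(-4 + 6\right)}{5 - 33} = \frac{-29 + 2}{-28} = \left(-27\right) \left(- \frac{1}{28}\right) = \frac{27}{28}$)
$\left(P{\left(h{\left(C{\left(-1,-1 \right)} \right)},-13 \right)} - B{\left(-88 \right)}\right) \left(-3\right) = \left(\frac{27}{28} - -88\right) \left(-3\right) = \left(\frac{27}{28} + 88\right) \left(-3\right) = \frac{2491}{28} \left(-3\right) = - \frac{7473}{28}$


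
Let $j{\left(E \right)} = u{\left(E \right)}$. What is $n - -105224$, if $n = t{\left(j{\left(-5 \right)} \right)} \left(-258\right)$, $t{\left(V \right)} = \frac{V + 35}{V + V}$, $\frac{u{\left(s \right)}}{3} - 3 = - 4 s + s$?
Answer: $\frac{1890205}{18} \approx 1.0501 \cdot 10^{5}$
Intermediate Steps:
$u{\left(s \right)} = 9 - 9 s$ ($u{\left(s \right)} = 9 + 3 \left(- 4 s + s\right) = 9 + 3 \left(- 3 s\right) = 9 - 9 s$)
$j{\left(E \right)} = 9 - 9 E$
$t{\left(V \right)} = \frac{35 + V}{2 V}$
$n = - \frac{3827}{18}$ ($n = \frac{35 + \left(9 - -45\right)}{2 \left(9 - -45\right)} \left(-258\right) = \frac{35 + \left(9 + 45\right)}{2 \left(9 + 45\right)} \left(-258\right) = \frac{35 + 54}{2 \cdot 54} \left(-258\right) = \frac{1}{2} \cdot \frac{1}{54} \cdot 89 \left(-258\right) = \frac{89}{108} \left(-258\right) = - \frac{3827}{18} \approx -212.61$)
$n - -105224 = - \frac{3827}{18} - -105224 = - \frac{3827}{18} + 105224 = \frac{1890205}{18}$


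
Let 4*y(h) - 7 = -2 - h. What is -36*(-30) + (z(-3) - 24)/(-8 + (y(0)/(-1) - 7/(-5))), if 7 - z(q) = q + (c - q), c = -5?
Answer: 169800/157 ≈ 1081.5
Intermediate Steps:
y(h) = 5/4 - h/4 (y(h) = 7/4 + (-2 - h)/4 = 7/4 + (-½ - h/4) = 5/4 - h/4)
z(q) = 12 (z(q) = 7 - (q + (-5 - q)) = 7 - 1*(-5) = 7 + 5 = 12)
-36*(-30) + (z(-3) - 24)/(-8 + (y(0)/(-1) - 7/(-5))) = -36*(-30) + (12 - 24)/(-8 + ((5/4 - ¼*0)/(-1) - 7/(-5))) = 1080 - 12/(-8 + ((5/4 + 0)*(-1) - 7*(-⅕))) = 1080 - 12/(-8 + ((5/4)*(-1) + 7/5)) = 1080 - 12/(-8 + (-5/4 + 7/5)) = 1080 - 12/(-8 + 3/20) = 1080 - 12/(-157/20) = 1080 - 12*(-20/157) = 1080 + 240/157 = 169800/157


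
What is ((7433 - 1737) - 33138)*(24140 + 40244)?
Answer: -1766825728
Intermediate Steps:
((7433 - 1737) - 33138)*(24140 + 40244) = (5696 - 33138)*64384 = -27442*64384 = -1766825728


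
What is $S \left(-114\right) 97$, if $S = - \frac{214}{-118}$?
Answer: $- \frac{1183206}{59} \approx -20054.0$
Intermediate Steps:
$S = \frac{107}{59}$ ($S = \left(-214\right) \left(- \frac{1}{118}\right) = \frac{107}{59} \approx 1.8136$)
$S \left(-114\right) 97 = \frac{107}{59} \left(-114\right) 97 = \left(- \frac{12198}{59}\right) 97 = - \frac{1183206}{59}$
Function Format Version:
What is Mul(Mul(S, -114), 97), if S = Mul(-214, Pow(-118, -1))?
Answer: Rational(-1183206, 59) ≈ -20054.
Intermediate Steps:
S = Rational(107, 59) (S = Mul(-214, Rational(-1, 118)) = Rational(107, 59) ≈ 1.8136)
Mul(Mul(S, -114), 97) = Mul(Mul(Rational(107, 59), -114), 97) = Mul(Rational(-12198, 59), 97) = Rational(-1183206, 59)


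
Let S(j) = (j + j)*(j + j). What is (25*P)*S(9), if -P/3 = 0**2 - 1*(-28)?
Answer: -680400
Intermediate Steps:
P = -84 (P = -3*(0**2 - 1*(-28)) = -3*(0 + 28) = -3*28 = -84)
S(j) = 4*j**2 (S(j) = (2*j)*(2*j) = 4*j**2)
(25*P)*S(9) = (25*(-84))*(4*9**2) = -8400*81 = -2100*324 = -680400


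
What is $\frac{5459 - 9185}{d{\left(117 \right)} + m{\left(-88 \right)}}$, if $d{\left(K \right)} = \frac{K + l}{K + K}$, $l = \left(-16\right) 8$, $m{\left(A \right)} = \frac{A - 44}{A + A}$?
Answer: $- \frac{1743768}{329} \approx -5300.2$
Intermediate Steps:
$m{\left(A \right)} = \frac{-44 + A}{2 A}$
$l = -128$
$d{\left(K \right)} = \frac{-128 + K}{2 K}$ ($d{\left(K \right)} = \frac{K - 128}{K + K} = \frac{-128 + K}{2 K}$)
$\frac{5459 - 9185}{d{\left(117 \right)} + m{\left(-88 \right)}} = \frac{5459 - 9185}{\frac{-128 + 117}{2 \cdot 117} + \frac{-44 - 88}{2 \left(-88\right)}} = - \frac{3726}{\frac{1}{2} \cdot \frac{1}{117} \left(-11\right) + \frac{1}{2} \left(- \frac{1}{88}\right) \left(-132\right)} = - \frac{3726}{- \frac{11}{234} + \frac{3}{4}} = - \frac{3726}{\frac{329}{468}} = \left(-3726\right) \frac{468}{329} = - \frac{1743768}{329}$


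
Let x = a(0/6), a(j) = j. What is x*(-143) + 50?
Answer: 50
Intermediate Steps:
x = 0 (x = 0/6 = 0*(⅙) = 0)
x*(-143) + 50 = 0*(-143) + 50 = 0 + 50 = 50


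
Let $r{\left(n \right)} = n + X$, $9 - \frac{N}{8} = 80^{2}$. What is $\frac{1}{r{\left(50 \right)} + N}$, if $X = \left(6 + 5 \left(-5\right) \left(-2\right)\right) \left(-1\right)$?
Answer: $- \frac{1}{51134} \approx -1.9556 \cdot 10^{-5}$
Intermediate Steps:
$X = -56$ ($X = \left(6 - -50\right) \left(-1\right) = \left(6 + 50\right) \left(-1\right) = 56 \left(-1\right) = -56$)
$N = -51128$ ($N = 72 - 8 \cdot 80^{2} = 72 - 51200 = -51128$)
$r{\left(n \right)} = -56 + n$ ($r{\left(n \right)} = n - 56 = -56 + n$)
$\frac{1}{r{\left(50 \right)} + N} = \frac{1}{\left(-56 + 50\right) - 51128} = \frac{1}{-6 - 51128} = \frac{1}{-51134} = - \frac{1}{51134}$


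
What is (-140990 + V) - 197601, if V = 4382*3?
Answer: -325445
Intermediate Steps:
V = 13146
(-140990 + V) - 197601 = (-140990 + 13146) - 197601 = -127844 - 197601 = -325445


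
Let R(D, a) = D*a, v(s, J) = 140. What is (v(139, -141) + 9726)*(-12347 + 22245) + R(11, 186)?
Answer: 97655714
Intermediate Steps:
(v(139, -141) + 9726)*(-12347 + 22245) + R(11, 186) = (140 + 9726)*(-12347 + 22245) + 11*186 = 9866*9898 + 2046 = 97653668 + 2046 = 97655714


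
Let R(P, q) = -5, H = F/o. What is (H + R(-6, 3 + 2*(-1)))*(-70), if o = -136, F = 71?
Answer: 26285/68 ≈ 386.54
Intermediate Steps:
H = -71/136 (H = 71/(-136) = 71*(-1/136) = -71/136 ≈ -0.52206)
(H + R(-6, 3 + 2*(-1)))*(-70) = (-71/136 - 5)*(-70) = -751/136*(-70) = 26285/68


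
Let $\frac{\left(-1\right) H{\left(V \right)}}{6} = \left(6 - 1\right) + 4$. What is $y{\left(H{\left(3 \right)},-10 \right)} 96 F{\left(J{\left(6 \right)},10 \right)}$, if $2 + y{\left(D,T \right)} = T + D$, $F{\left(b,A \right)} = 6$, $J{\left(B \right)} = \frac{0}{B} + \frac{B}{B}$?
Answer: $-38016$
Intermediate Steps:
$H{\left(V \right)} = -54$ ($H{\left(V \right)} = - 6 \left(\left(6 - 1\right) + 4\right) = - 6 \left(5 + 4\right) = \left(-6\right) 9 = -54$)
$J{\left(B \right)} = 1$ ($J{\left(B \right)} = 0 + 1 = 1$)
$y{\left(D,T \right)} = -2 + D + T$ ($y{\left(D,T \right)} = -2 + \left(T + D\right) = -2 + \left(D + T\right) = -2 + D + T$)
$y{\left(H{\left(3 \right)},-10 \right)} 96 F{\left(J{\left(6 \right)},10 \right)} = \left(-2 - 54 - 10\right) 96 \cdot 6 = \left(-66\right) 96 \cdot 6 = \left(-6336\right) 6 = -38016$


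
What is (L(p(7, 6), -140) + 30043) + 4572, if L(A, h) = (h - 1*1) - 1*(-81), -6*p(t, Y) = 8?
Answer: 34555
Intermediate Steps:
p(t, Y) = -4/3 (p(t, Y) = -1/6*8 = -4/3)
L(A, h) = 80 + h (L(A, h) = (h - 1) + 81 = (-1 + h) + 81 = 80 + h)
(L(p(7, 6), -140) + 30043) + 4572 = ((80 - 140) + 30043) + 4572 = (-60 + 30043) + 4572 = 29983 + 4572 = 34555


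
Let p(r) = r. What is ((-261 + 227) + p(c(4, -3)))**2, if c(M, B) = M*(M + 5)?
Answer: 4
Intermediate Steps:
c(M, B) = M*(5 + M)
((-261 + 227) + p(c(4, -3)))**2 = ((-261 + 227) + 4*(5 + 4))**2 = (-34 + 4*9)**2 = (-34 + 36)**2 = 2**2 = 4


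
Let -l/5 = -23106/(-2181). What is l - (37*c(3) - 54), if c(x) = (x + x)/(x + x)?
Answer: -26151/727 ≈ -35.971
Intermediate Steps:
c(x) = 1 (c(x) = (2*x)/((2*x)) = (2*x)*(1/(2*x)) = 1)
l = -38510/727 (l = -(-115530)/(-2181) = -(-115530)*(-1)/2181 = -5*7702/727 = -38510/727 ≈ -52.971)
l - (37*c(3) - 54) = -38510/727 - (37*1 - 54) = -38510/727 - (37 - 54) = -38510/727 - 1*(-17) = -38510/727 + 17 = -26151/727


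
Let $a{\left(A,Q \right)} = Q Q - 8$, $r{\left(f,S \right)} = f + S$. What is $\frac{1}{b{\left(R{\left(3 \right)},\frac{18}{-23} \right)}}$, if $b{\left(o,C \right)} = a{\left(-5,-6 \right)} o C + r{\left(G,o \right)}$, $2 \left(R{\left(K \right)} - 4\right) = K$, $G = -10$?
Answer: $- \frac{46}{5751} \approx -0.0079986$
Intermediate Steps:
$R{\left(K \right)} = 4 + \frac{K}{2}$
$r{\left(f,S \right)} = S + f$
$a{\left(A,Q \right)} = -8 + Q^{2}$ ($a{\left(A,Q \right)} = Q^{2} - 8 = -8 + Q^{2}$)
$b{\left(o,C \right)} = -10 + o + 28 C o$ ($b{\left(o,C \right)} = \left(-8 + \left(-6\right)^{2}\right) o C + \left(o - 10\right) = \left(-8 + 36\right) o C + \left(-10 + o\right) = 28 o C + \left(-10 + o\right) = 28 C o + \left(-10 + o\right) = -10 + o + 28 C o$)
$\frac{1}{b{\left(R{\left(3 \right)},\frac{18}{-23} \right)}} = \frac{1}{-10 + \left(4 + \frac{1}{2} \cdot 3\right) + 28 \frac{18}{-23} \left(4 + \frac{1}{2} \cdot 3\right)} = \frac{1}{-10 + \left(4 + \frac{3}{2}\right) + 28 \cdot 18 \left(- \frac{1}{23}\right) \left(4 + \frac{3}{2}\right)} = \frac{1}{-10 + \frac{11}{2} + 28 \left(- \frac{18}{23}\right) \frac{11}{2}} = \frac{1}{-10 + \frac{11}{2} - \frac{2772}{23}} = \frac{1}{- \frac{5751}{46}} = - \frac{46}{5751}$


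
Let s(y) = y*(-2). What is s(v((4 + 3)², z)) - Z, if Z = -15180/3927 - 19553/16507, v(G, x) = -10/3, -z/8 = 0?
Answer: 4061573/346647 ≈ 11.717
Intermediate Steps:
z = 0 (z = -8*0 = 0)
v(G, x) = -10/3 (v(G, x) = -10*⅓ = -10/3)
s(y) = -2*y
Z = -583531/115549 (Z = -15180*1/3927 - 19553*1/16507 = -460/119 - 19553/16507 = -583531/115549 ≈ -5.0501)
s(v((4 + 3)², z)) - Z = -2*(-10/3) - 1*(-583531/115549) = 20/3 + 583531/115549 = 4061573/346647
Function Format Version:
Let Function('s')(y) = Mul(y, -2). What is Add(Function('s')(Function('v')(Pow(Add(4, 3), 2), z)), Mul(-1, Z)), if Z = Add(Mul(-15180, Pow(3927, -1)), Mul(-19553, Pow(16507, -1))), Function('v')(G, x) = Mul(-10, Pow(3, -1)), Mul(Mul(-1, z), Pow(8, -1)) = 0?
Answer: Rational(4061573, 346647) ≈ 11.717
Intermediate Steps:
z = 0 (z = Mul(-8, 0) = 0)
Function('v')(G, x) = Rational(-10, 3) (Function('v')(G, x) = Mul(-10, Rational(1, 3)) = Rational(-10, 3))
Function('s')(y) = Mul(-2, y)
Z = Rational(-583531, 115549) (Z = Add(Mul(-15180, Rational(1, 3927)), Mul(-19553, Rational(1, 16507))) = Add(Rational(-460, 119), Rational(-19553, 16507)) = Rational(-583531, 115549) ≈ -5.0501)
Add(Function('s')(Function('v')(Pow(Add(4, 3), 2), z)), Mul(-1, Z)) = Add(Mul(-2, Rational(-10, 3)), Mul(-1, Rational(-583531, 115549))) = Add(Rational(20, 3), Rational(583531, 115549)) = Rational(4061573, 346647)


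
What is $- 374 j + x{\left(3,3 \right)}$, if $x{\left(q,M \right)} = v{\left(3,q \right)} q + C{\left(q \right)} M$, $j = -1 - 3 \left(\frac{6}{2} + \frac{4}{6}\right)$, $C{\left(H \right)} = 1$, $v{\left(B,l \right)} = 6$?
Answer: $4509$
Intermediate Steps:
$j = -12$ ($j = -1 - 3 \left(6 \cdot \frac{1}{2} + 4 \cdot \frac{1}{6}\right) = -1 - 3 \left(3 + \frac{2}{3}\right) = -1 - 11 = -12$)
$x{\left(q,M \right)} = M + 6 q$ ($x{\left(q,M \right)} = 6 q + 1 M = 6 q + M = M + 6 q$)
$- 374 j + x{\left(3,3 \right)} = \left(-374\right) \left(-12\right) + \left(3 + 6 \cdot 3\right) = 4488 + \left(3 + 18\right) = 4488 + 21 = 4509$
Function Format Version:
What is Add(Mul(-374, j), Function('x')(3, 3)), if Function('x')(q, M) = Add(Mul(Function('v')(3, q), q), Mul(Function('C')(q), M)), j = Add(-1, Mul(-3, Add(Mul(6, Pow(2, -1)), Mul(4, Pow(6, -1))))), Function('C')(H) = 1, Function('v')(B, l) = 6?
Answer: 4509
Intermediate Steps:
j = -12 (j = Add(-1, Mul(-3, Add(Mul(6, Rational(1, 2)), Mul(4, Rational(1, 6))))) = Add(-1, Mul(-3, Add(3, Rational(2, 3)))) = Add(-1, Mul(-3, Rational(11, 3))) = Add(-1, -11) = -12)
Function('x')(q, M) = Add(M, Mul(6, q)) (Function('x')(q, M) = Add(Mul(6, q), Mul(1, M)) = Add(Mul(6, q), M) = Add(M, Mul(6, q)))
Add(Mul(-374, j), Function('x')(3, 3)) = Add(Mul(-374, -12), Add(3, Mul(6, 3))) = Add(4488, Add(3, 18)) = Add(4488, 21) = 4509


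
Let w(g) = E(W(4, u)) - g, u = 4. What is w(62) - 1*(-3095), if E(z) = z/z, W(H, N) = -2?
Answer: 3034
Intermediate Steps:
E(z) = 1
w(g) = 1 - g
w(62) - 1*(-3095) = (1 - 1*62) - 1*(-3095) = (1 - 62) + 3095 = -61 + 3095 = 3034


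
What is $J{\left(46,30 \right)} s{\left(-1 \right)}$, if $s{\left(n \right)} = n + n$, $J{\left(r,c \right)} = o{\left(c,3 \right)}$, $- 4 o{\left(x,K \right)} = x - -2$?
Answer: $16$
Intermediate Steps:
$o{\left(x,K \right)} = - \frac{1}{2} - \frac{x}{4}$ ($o{\left(x,K \right)} = - \frac{x - -2}{4} = - \frac{x + 2}{4} = - \frac{2 + x}{4} = - \frac{1}{2} - \frac{x}{4}$)
$J{\left(r,c \right)} = - \frac{1}{2} - \frac{c}{4}$
$s{\left(n \right)} = 2 n$
$J{\left(46,30 \right)} s{\left(-1 \right)} = \left(- \frac{1}{2} - \frac{15}{2}\right) 2 \left(-1\right) = \left(- \frac{1}{2} - \frac{15}{2}\right) \left(-2\right) = \left(-8\right) \left(-2\right) = 16$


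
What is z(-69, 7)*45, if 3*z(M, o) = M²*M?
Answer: -4927635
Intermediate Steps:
z(M, o) = M³/3 (z(M, o) = (M²*M)/3 = M³/3)
z(-69, 7)*45 = ((⅓)*(-69)³)*45 = ((⅓)*(-328509))*45 = -109503*45 = -4927635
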